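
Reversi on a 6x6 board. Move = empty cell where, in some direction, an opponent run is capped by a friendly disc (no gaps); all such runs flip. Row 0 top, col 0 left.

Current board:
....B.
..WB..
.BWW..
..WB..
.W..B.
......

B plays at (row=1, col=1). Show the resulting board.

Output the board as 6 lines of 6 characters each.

Place B at (1,1); scan 8 dirs for brackets.
Dir NW: first cell '.' (not opp) -> no flip
Dir N: first cell '.' (not opp) -> no flip
Dir NE: first cell '.' (not opp) -> no flip
Dir W: first cell '.' (not opp) -> no flip
Dir E: opp run (1,2) capped by B -> flip
Dir SW: first cell '.' (not opp) -> no flip
Dir S: first cell 'B' (not opp) -> no flip
Dir SE: opp run (2,2) capped by B -> flip
All flips: (1,2) (2,2)

Answer: ....B.
.BBB..
.BBW..
..WB..
.W..B.
......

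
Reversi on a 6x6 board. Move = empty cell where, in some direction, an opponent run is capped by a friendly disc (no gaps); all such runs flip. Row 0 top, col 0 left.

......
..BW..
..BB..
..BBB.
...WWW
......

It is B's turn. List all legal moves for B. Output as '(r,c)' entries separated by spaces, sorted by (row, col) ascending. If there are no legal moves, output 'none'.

Answer: (0,3) (0,4) (1,4) (5,2) (5,3) (5,4) (5,5)

Derivation:
(0,2): no bracket -> illegal
(0,3): flips 1 -> legal
(0,4): flips 1 -> legal
(1,4): flips 1 -> legal
(2,4): no bracket -> illegal
(3,5): no bracket -> illegal
(4,2): no bracket -> illegal
(5,2): flips 1 -> legal
(5,3): flips 1 -> legal
(5,4): flips 2 -> legal
(5,5): flips 1 -> legal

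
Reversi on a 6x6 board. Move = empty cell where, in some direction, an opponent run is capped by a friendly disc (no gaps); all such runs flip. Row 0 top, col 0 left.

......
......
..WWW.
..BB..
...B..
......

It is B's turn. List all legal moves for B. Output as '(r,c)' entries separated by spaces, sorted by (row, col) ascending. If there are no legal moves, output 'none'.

(1,1): flips 1 -> legal
(1,2): flips 1 -> legal
(1,3): flips 1 -> legal
(1,4): flips 1 -> legal
(1,5): flips 1 -> legal
(2,1): no bracket -> illegal
(2,5): no bracket -> illegal
(3,1): no bracket -> illegal
(3,4): no bracket -> illegal
(3,5): no bracket -> illegal

Answer: (1,1) (1,2) (1,3) (1,4) (1,5)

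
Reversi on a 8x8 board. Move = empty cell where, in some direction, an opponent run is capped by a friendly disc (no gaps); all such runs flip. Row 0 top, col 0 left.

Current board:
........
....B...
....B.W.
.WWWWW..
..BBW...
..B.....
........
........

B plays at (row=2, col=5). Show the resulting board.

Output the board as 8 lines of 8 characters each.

Answer: ........
....B...
....BBW.
.WWWBW..
..BBW...
..B.....
........
........

Derivation:
Place B at (2,5); scan 8 dirs for brackets.
Dir NW: first cell 'B' (not opp) -> no flip
Dir N: first cell '.' (not opp) -> no flip
Dir NE: first cell '.' (not opp) -> no flip
Dir W: first cell 'B' (not opp) -> no flip
Dir E: opp run (2,6), next='.' -> no flip
Dir SW: opp run (3,4) capped by B -> flip
Dir S: opp run (3,5), next='.' -> no flip
Dir SE: first cell '.' (not opp) -> no flip
All flips: (3,4)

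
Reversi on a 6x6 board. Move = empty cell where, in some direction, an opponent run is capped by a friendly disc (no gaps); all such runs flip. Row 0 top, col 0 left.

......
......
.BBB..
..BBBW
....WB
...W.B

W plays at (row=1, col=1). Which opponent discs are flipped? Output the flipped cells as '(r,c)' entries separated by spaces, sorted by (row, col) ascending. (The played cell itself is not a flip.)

Answer: (2,2) (3,3)

Derivation:
Dir NW: first cell '.' (not opp) -> no flip
Dir N: first cell '.' (not opp) -> no flip
Dir NE: first cell '.' (not opp) -> no flip
Dir W: first cell '.' (not opp) -> no flip
Dir E: first cell '.' (not opp) -> no flip
Dir SW: first cell '.' (not opp) -> no flip
Dir S: opp run (2,1), next='.' -> no flip
Dir SE: opp run (2,2) (3,3) capped by W -> flip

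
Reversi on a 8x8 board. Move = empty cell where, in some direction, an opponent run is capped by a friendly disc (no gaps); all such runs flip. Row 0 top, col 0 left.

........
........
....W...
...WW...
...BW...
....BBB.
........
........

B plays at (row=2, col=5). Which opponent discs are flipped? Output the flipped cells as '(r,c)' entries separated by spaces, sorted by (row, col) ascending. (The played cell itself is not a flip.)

Dir NW: first cell '.' (not opp) -> no flip
Dir N: first cell '.' (not opp) -> no flip
Dir NE: first cell '.' (not opp) -> no flip
Dir W: opp run (2,4), next='.' -> no flip
Dir E: first cell '.' (not opp) -> no flip
Dir SW: opp run (3,4) capped by B -> flip
Dir S: first cell '.' (not opp) -> no flip
Dir SE: first cell '.' (not opp) -> no flip

Answer: (3,4)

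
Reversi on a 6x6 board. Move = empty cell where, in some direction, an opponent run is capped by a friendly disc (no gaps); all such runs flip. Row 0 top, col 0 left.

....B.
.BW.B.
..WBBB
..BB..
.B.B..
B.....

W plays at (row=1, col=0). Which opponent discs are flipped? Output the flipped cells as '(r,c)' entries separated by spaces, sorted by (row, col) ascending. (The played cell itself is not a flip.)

Answer: (1,1)

Derivation:
Dir NW: edge -> no flip
Dir N: first cell '.' (not opp) -> no flip
Dir NE: first cell '.' (not opp) -> no flip
Dir W: edge -> no flip
Dir E: opp run (1,1) capped by W -> flip
Dir SW: edge -> no flip
Dir S: first cell '.' (not opp) -> no flip
Dir SE: first cell '.' (not opp) -> no flip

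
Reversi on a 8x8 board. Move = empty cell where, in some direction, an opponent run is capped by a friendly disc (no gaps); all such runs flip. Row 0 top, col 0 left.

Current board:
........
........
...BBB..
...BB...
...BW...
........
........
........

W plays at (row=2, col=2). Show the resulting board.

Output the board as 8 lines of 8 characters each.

Place W at (2,2); scan 8 dirs for brackets.
Dir NW: first cell '.' (not opp) -> no flip
Dir N: first cell '.' (not opp) -> no flip
Dir NE: first cell '.' (not opp) -> no flip
Dir W: first cell '.' (not opp) -> no flip
Dir E: opp run (2,3) (2,4) (2,5), next='.' -> no flip
Dir SW: first cell '.' (not opp) -> no flip
Dir S: first cell '.' (not opp) -> no flip
Dir SE: opp run (3,3) capped by W -> flip
All flips: (3,3)

Answer: ........
........
..WBBB..
...WB...
...BW...
........
........
........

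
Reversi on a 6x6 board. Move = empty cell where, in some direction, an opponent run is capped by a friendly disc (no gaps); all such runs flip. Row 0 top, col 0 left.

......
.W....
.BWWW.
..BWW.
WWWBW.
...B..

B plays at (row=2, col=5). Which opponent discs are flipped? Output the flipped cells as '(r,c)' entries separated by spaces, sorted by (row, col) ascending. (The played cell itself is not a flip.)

Dir NW: first cell '.' (not opp) -> no flip
Dir N: first cell '.' (not opp) -> no flip
Dir NE: edge -> no flip
Dir W: opp run (2,4) (2,3) (2,2) capped by B -> flip
Dir E: edge -> no flip
Dir SW: opp run (3,4) capped by B -> flip
Dir S: first cell '.' (not opp) -> no flip
Dir SE: edge -> no flip

Answer: (2,2) (2,3) (2,4) (3,4)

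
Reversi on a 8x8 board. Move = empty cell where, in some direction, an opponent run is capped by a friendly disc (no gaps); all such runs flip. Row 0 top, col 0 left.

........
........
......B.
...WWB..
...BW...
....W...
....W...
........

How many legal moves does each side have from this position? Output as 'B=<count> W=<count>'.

Answer: B=6 W=6

Derivation:
-- B to move --
(2,2): no bracket -> illegal
(2,3): flips 1 -> legal
(2,4): no bracket -> illegal
(2,5): flips 1 -> legal
(3,2): flips 2 -> legal
(4,2): no bracket -> illegal
(4,5): flips 1 -> legal
(5,3): flips 1 -> legal
(5,5): no bracket -> illegal
(6,3): no bracket -> illegal
(6,5): flips 1 -> legal
(7,3): no bracket -> illegal
(7,4): no bracket -> illegal
(7,5): no bracket -> illegal
B mobility = 6
-- W to move --
(1,5): no bracket -> illegal
(1,6): no bracket -> illegal
(1,7): flips 2 -> legal
(2,4): no bracket -> illegal
(2,5): no bracket -> illegal
(2,7): no bracket -> illegal
(3,2): flips 1 -> legal
(3,6): flips 1 -> legal
(3,7): no bracket -> illegal
(4,2): flips 1 -> legal
(4,5): no bracket -> illegal
(4,6): no bracket -> illegal
(5,2): flips 1 -> legal
(5,3): flips 1 -> legal
W mobility = 6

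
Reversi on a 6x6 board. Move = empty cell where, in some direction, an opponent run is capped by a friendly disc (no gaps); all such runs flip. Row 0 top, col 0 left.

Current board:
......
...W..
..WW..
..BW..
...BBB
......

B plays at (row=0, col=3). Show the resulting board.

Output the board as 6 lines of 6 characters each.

Answer: ...B..
...B..
..WB..
..BB..
...BBB
......

Derivation:
Place B at (0,3); scan 8 dirs for brackets.
Dir NW: edge -> no flip
Dir N: edge -> no flip
Dir NE: edge -> no flip
Dir W: first cell '.' (not opp) -> no flip
Dir E: first cell '.' (not opp) -> no flip
Dir SW: first cell '.' (not opp) -> no flip
Dir S: opp run (1,3) (2,3) (3,3) capped by B -> flip
Dir SE: first cell '.' (not opp) -> no flip
All flips: (1,3) (2,3) (3,3)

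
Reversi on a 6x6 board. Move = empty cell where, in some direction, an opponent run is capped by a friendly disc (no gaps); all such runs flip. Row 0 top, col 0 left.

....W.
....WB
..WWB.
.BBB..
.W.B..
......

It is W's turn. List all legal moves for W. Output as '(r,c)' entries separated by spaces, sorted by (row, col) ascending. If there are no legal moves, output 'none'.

Answer: (2,1) (2,5) (3,4) (4,0) (4,2) (4,4) (5,3)

Derivation:
(0,5): no bracket -> illegal
(1,3): no bracket -> illegal
(2,0): no bracket -> illegal
(2,1): flips 1 -> legal
(2,5): flips 1 -> legal
(3,0): no bracket -> illegal
(3,4): flips 1 -> legal
(3,5): no bracket -> illegal
(4,0): flips 1 -> legal
(4,2): flips 1 -> legal
(4,4): flips 1 -> legal
(5,2): no bracket -> illegal
(5,3): flips 2 -> legal
(5,4): no bracket -> illegal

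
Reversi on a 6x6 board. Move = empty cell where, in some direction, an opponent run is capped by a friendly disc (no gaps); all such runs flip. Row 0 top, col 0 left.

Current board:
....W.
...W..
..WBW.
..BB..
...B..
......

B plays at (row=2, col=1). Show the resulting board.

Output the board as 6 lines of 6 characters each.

Place B at (2,1); scan 8 dirs for brackets.
Dir NW: first cell '.' (not opp) -> no flip
Dir N: first cell '.' (not opp) -> no flip
Dir NE: first cell '.' (not opp) -> no flip
Dir W: first cell '.' (not opp) -> no flip
Dir E: opp run (2,2) capped by B -> flip
Dir SW: first cell '.' (not opp) -> no flip
Dir S: first cell '.' (not opp) -> no flip
Dir SE: first cell 'B' (not opp) -> no flip
All flips: (2,2)

Answer: ....W.
...W..
.BBBW.
..BB..
...B..
......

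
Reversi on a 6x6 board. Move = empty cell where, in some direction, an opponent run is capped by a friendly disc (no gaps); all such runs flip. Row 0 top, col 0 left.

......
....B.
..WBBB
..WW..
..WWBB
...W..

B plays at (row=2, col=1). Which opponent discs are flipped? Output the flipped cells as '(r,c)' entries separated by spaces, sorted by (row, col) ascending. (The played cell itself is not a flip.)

Answer: (2,2)

Derivation:
Dir NW: first cell '.' (not opp) -> no flip
Dir N: first cell '.' (not opp) -> no flip
Dir NE: first cell '.' (not opp) -> no flip
Dir W: first cell '.' (not opp) -> no flip
Dir E: opp run (2,2) capped by B -> flip
Dir SW: first cell '.' (not opp) -> no flip
Dir S: first cell '.' (not opp) -> no flip
Dir SE: opp run (3,2) (4,3), next='.' -> no flip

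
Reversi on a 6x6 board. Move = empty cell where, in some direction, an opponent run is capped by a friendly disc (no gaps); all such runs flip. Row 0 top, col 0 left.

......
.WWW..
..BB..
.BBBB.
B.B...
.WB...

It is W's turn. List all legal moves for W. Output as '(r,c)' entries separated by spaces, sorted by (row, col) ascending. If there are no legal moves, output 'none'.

(1,4): no bracket -> illegal
(2,0): no bracket -> illegal
(2,1): no bracket -> illegal
(2,4): flips 2 -> legal
(2,5): no bracket -> illegal
(3,0): no bracket -> illegal
(3,5): no bracket -> illegal
(4,1): no bracket -> illegal
(4,3): flips 2 -> legal
(4,4): flips 2 -> legal
(4,5): flips 2 -> legal
(5,0): no bracket -> illegal
(5,3): flips 1 -> legal

Answer: (2,4) (4,3) (4,4) (4,5) (5,3)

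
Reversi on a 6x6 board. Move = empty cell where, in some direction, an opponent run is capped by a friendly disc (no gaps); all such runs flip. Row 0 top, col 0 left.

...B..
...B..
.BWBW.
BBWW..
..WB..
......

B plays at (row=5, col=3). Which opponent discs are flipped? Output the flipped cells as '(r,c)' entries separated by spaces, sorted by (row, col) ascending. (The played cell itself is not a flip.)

Dir NW: opp run (4,2) capped by B -> flip
Dir N: first cell 'B' (not opp) -> no flip
Dir NE: first cell '.' (not opp) -> no flip
Dir W: first cell '.' (not opp) -> no flip
Dir E: first cell '.' (not opp) -> no flip
Dir SW: edge -> no flip
Dir S: edge -> no flip
Dir SE: edge -> no flip

Answer: (4,2)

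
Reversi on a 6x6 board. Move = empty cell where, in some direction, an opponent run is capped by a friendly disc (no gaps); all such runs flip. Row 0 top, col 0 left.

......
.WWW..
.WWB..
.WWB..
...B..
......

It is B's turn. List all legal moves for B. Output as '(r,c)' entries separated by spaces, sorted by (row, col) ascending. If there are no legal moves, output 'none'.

Answer: (0,0) (0,1) (0,3) (1,0) (2,0) (3,0) (4,1)

Derivation:
(0,0): flips 2 -> legal
(0,1): flips 1 -> legal
(0,2): no bracket -> illegal
(0,3): flips 1 -> legal
(0,4): no bracket -> illegal
(1,0): flips 2 -> legal
(1,4): no bracket -> illegal
(2,0): flips 2 -> legal
(2,4): no bracket -> illegal
(3,0): flips 2 -> legal
(4,0): no bracket -> illegal
(4,1): flips 1 -> legal
(4,2): no bracket -> illegal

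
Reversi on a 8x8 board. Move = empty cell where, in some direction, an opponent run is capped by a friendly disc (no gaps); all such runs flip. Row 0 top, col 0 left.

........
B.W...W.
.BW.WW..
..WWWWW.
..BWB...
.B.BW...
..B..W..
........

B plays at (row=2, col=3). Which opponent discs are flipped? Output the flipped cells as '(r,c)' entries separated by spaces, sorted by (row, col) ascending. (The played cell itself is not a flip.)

Answer: (2,2) (3,3) (4,3)

Derivation:
Dir NW: opp run (1,2), next='.' -> no flip
Dir N: first cell '.' (not opp) -> no flip
Dir NE: first cell '.' (not opp) -> no flip
Dir W: opp run (2,2) capped by B -> flip
Dir E: opp run (2,4) (2,5), next='.' -> no flip
Dir SW: opp run (3,2), next='.' -> no flip
Dir S: opp run (3,3) (4,3) capped by B -> flip
Dir SE: opp run (3,4), next='.' -> no flip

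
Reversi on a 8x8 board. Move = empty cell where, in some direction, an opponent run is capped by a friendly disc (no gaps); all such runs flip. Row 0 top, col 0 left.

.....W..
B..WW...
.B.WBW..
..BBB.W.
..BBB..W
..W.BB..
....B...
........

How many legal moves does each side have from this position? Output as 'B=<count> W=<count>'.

-- B to move --
(0,2): flips 1 -> legal
(0,3): flips 2 -> legal
(0,4): flips 1 -> legal
(0,6): no bracket -> illegal
(1,2): flips 1 -> legal
(1,5): no bracket -> illegal
(1,6): flips 1 -> legal
(2,2): flips 1 -> legal
(2,6): flips 1 -> legal
(2,7): no bracket -> illegal
(3,5): no bracket -> illegal
(3,7): no bracket -> illegal
(4,1): no bracket -> illegal
(4,5): no bracket -> illegal
(4,6): no bracket -> illegal
(5,1): no bracket -> illegal
(5,3): no bracket -> illegal
(5,6): no bracket -> illegal
(5,7): no bracket -> illegal
(6,1): flips 1 -> legal
(6,2): flips 1 -> legal
(6,3): no bracket -> illegal
B mobility = 9
-- W to move --
(0,0): no bracket -> illegal
(0,1): no bracket -> illegal
(1,1): no bracket -> illegal
(1,2): no bracket -> illegal
(1,5): no bracket -> illegal
(2,0): no bracket -> illegal
(2,2): flips 2 -> legal
(3,0): no bracket -> illegal
(3,1): no bracket -> illegal
(3,5): flips 1 -> legal
(4,1): flips 1 -> legal
(4,5): flips 1 -> legal
(4,6): no bracket -> illegal
(5,1): no bracket -> illegal
(5,3): flips 2 -> legal
(5,6): no bracket -> illegal
(6,3): no bracket -> illegal
(6,5): no bracket -> illegal
(6,6): no bracket -> illegal
(7,3): no bracket -> illegal
(7,4): flips 5 -> legal
(7,5): no bracket -> illegal
W mobility = 6

Answer: B=9 W=6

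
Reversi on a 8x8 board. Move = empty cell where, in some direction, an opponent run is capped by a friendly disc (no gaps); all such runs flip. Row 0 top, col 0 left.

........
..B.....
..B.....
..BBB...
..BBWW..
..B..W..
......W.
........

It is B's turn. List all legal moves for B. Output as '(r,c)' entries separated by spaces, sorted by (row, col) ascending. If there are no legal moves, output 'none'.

(3,5): no bracket -> illegal
(3,6): no bracket -> illegal
(4,6): flips 2 -> legal
(5,3): no bracket -> illegal
(5,4): flips 1 -> legal
(5,6): flips 1 -> legal
(5,7): no bracket -> illegal
(6,4): no bracket -> illegal
(6,5): no bracket -> illegal
(6,7): no bracket -> illegal
(7,5): no bracket -> illegal
(7,6): no bracket -> illegal
(7,7): flips 3 -> legal

Answer: (4,6) (5,4) (5,6) (7,7)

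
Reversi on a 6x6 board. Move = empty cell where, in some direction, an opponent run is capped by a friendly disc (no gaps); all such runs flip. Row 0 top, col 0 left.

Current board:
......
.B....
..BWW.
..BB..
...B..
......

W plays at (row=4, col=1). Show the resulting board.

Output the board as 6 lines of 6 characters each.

Place W at (4,1); scan 8 dirs for brackets.
Dir NW: first cell '.' (not opp) -> no flip
Dir N: first cell '.' (not opp) -> no flip
Dir NE: opp run (3,2) capped by W -> flip
Dir W: first cell '.' (not opp) -> no flip
Dir E: first cell '.' (not opp) -> no flip
Dir SW: first cell '.' (not opp) -> no flip
Dir S: first cell '.' (not opp) -> no flip
Dir SE: first cell '.' (not opp) -> no flip
All flips: (3,2)

Answer: ......
.B....
..BWW.
..WB..
.W.B..
......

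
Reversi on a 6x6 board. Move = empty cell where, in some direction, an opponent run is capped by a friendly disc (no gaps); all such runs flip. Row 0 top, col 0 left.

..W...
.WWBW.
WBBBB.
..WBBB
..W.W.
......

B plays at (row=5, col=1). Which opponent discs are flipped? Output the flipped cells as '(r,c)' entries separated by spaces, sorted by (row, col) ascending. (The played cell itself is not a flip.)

Dir NW: first cell '.' (not opp) -> no flip
Dir N: first cell '.' (not opp) -> no flip
Dir NE: opp run (4,2) capped by B -> flip
Dir W: first cell '.' (not opp) -> no flip
Dir E: first cell '.' (not opp) -> no flip
Dir SW: edge -> no flip
Dir S: edge -> no flip
Dir SE: edge -> no flip

Answer: (4,2)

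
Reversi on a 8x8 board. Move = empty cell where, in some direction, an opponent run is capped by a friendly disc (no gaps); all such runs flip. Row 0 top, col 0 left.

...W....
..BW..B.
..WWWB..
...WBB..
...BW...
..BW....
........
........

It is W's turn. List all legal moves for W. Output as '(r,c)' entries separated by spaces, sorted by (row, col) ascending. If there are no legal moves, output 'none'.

(0,1): flips 1 -> legal
(0,2): flips 1 -> legal
(0,5): no bracket -> illegal
(0,6): no bracket -> illegal
(0,7): no bracket -> illegal
(1,1): flips 1 -> legal
(1,4): no bracket -> illegal
(1,5): no bracket -> illegal
(1,7): no bracket -> illegal
(2,1): flips 1 -> legal
(2,6): flips 2 -> legal
(2,7): no bracket -> illegal
(3,2): no bracket -> illegal
(3,6): flips 2 -> legal
(4,1): no bracket -> illegal
(4,2): flips 1 -> legal
(4,5): flips 1 -> legal
(4,6): flips 1 -> legal
(5,1): flips 1 -> legal
(5,4): no bracket -> illegal
(6,1): no bracket -> illegal
(6,2): no bracket -> illegal
(6,3): no bracket -> illegal

Answer: (0,1) (0,2) (1,1) (2,1) (2,6) (3,6) (4,2) (4,5) (4,6) (5,1)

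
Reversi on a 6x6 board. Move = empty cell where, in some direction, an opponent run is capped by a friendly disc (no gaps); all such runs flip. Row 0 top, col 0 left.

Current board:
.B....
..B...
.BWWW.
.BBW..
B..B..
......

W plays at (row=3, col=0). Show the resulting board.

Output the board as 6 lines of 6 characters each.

Place W at (3,0); scan 8 dirs for brackets.
Dir NW: edge -> no flip
Dir N: first cell '.' (not opp) -> no flip
Dir NE: opp run (2,1) (1,2), next='.' -> no flip
Dir W: edge -> no flip
Dir E: opp run (3,1) (3,2) capped by W -> flip
Dir SW: edge -> no flip
Dir S: opp run (4,0), next='.' -> no flip
Dir SE: first cell '.' (not opp) -> no flip
All flips: (3,1) (3,2)

Answer: .B....
..B...
.BWWW.
WWWW..
B..B..
......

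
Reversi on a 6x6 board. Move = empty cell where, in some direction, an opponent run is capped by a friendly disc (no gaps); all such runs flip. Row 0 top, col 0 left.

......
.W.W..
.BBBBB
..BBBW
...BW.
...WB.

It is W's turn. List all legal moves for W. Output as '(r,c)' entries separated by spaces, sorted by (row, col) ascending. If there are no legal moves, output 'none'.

Answer: (1,4) (1,5) (3,1) (4,2) (5,5)

Derivation:
(1,0): no bracket -> illegal
(1,2): no bracket -> illegal
(1,4): flips 2 -> legal
(1,5): flips 1 -> legal
(2,0): no bracket -> illegal
(3,0): no bracket -> illegal
(3,1): flips 5 -> legal
(4,1): no bracket -> illegal
(4,2): flips 1 -> legal
(4,5): no bracket -> illegal
(5,2): no bracket -> illegal
(5,5): flips 1 -> legal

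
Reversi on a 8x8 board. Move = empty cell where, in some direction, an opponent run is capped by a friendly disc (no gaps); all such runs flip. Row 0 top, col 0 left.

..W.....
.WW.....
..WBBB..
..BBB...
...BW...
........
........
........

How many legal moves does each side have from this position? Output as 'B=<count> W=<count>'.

Answer: B=6 W=4

Derivation:
-- B to move --
(0,0): flips 2 -> legal
(0,1): flips 1 -> legal
(0,3): no bracket -> illegal
(1,0): no bracket -> illegal
(1,3): no bracket -> illegal
(2,0): no bracket -> illegal
(2,1): flips 1 -> legal
(3,1): no bracket -> illegal
(3,5): no bracket -> illegal
(4,5): flips 1 -> legal
(5,3): no bracket -> illegal
(5,4): flips 1 -> legal
(5,5): flips 1 -> legal
B mobility = 6
-- W to move --
(1,3): no bracket -> illegal
(1,4): flips 2 -> legal
(1,5): no bracket -> illegal
(1,6): no bracket -> illegal
(2,1): no bracket -> illegal
(2,6): flips 3 -> legal
(3,1): no bracket -> illegal
(3,5): no bracket -> illegal
(3,6): no bracket -> illegal
(4,1): no bracket -> illegal
(4,2): flips 2 -> legal
(4,5): flips 2 -> legal
(5,2): no bracket -> illegal
(5,3): no bracket -> illegal
(5,4): no bracket -> illegal
W mobility = 4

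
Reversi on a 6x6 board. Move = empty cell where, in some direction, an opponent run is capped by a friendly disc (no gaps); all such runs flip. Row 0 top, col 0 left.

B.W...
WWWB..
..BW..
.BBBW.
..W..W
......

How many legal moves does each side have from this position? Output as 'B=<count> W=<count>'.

-- B to move --
(0,1): no bracket -> illegal
(0,3): no bracket -> illegal
(1,4): flips 1 -> legal
(2,0): flips 1 -> legal
(2,1): no bracket -> illegal
(2,4): flips 1 -> legal
(2,5): no bracket -> illegal
(3,5): flips 1 -> legal
(4,1): no bracket -> illegal
(4,3): no bracket -> illegal
(4,4): no bracket -> illegal
(5,1): flips 1 -> legal
(5,2): flips 1 -> legal
(5,3): flips 1 -> legal
(5,4): no bracket -> illegal
(5,5): no bracket -> illegal
B mobility = 7
-- W to move --
(0,1): no bracket -> illegal
(0,3): flips 1 -> legal
(0,4): no bracket -> illegal
(1,4): flips 1 -> legal
(2,0): flips 1 -> legal
(2,1): flips 1 -> legal
(2,4): flips 2 -> legal
(3,0): flips 3 -> legal
(4,0): no bracket -> illegal
(4,1): flips 1 -> legal
(4,3): flips 1 -> legal
(4,4): flips 2 -> legal
W mobility = 9

Answer: B=7 W=9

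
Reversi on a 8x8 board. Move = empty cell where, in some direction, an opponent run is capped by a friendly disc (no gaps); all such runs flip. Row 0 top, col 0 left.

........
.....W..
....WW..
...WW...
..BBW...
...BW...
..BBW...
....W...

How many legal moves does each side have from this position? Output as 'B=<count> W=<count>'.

Answer: B=8 W=9

Derivation:
-- B to move --
(0,4): no bracket -> illegal
(0,5): no bracket -> illegal
(0,6): flips 3 -> legal
(1,3): no bracket -> illegal
(1,4): no bracket -> illegal
(1,6): flips 2 -> legal
(2,2): no bracket -> illegal
(2,3): flips 1 -> legal
(2,6): no bracket -> illegal
(3,2): no bracket -> illegal
(3,5): flips 1 -> legal
(3,6): no bracket -> illegal
(4,5): flips 2 -> legal
(5,5): flips 1 -> legal
(6,5): flips 2 -> legal
(7,3): no bracket -> illegal
(7,5): flips 1 -> legal
B mobility = 8
-- W to move --
(3,1): flips 2 -> legal
(3,2): flips 1 -> legal
(4,1): flips 2 -> legal
(5,1): flips 1 -> legal
(5,2): flips 3 -> legal
(6,1): flips 2 -> legal
(7,1): flips 2 -> legal
(7,2): flips 1 -> legal
(7,3): flips 3 -> legal
W mobility = 9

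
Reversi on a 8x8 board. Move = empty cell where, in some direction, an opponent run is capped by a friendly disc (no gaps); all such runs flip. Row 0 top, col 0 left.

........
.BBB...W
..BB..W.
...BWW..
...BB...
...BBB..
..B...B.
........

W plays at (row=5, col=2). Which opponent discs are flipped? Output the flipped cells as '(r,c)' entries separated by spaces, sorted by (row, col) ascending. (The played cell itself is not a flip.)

Answer: (4,3)

Derivation:
Dir NW: first cell '.' (not opp) -> no flip
Dir N: first cell '.' (not opp) -> no flip
Dir NE: opp run (4,3) capped by W -> flip
Dir W: first cell '.' (not opp) -> no flip
Dir E: opp run (5,3) (5,4) (5,5), next='.' -> no flip
Dir SW: first cell '.' (not opp) -> no flip
Dir S: opp run (6,2), next='.' -> no flip
Dir SE: first cell '.' (not opp) -> no flip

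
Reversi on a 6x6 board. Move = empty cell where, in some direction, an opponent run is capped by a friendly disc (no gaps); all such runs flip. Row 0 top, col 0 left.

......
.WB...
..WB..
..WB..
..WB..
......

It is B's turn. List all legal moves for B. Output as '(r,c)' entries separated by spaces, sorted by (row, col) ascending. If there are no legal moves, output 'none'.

(0,0): flips 2 -> legal
(0,1): no bracket -> illegal
(0,2): no bracket -> illegal
(1,0): flips 1 -> legal
(1,3): no bracket -> illegal
(2,0): no bracket -> illegal
(2,1): flips 2 -> legal
(3,1): flips 1 -> legal
(4,1): flips 2 -> legal
(5,1): flips 1 -> legal
(5,2): flips 3 -> legal
(5,3): no bracket -> illegal

Answer: (0,0) (1,0) (2,1) (3,1) (4,1) (5,1) (5,2)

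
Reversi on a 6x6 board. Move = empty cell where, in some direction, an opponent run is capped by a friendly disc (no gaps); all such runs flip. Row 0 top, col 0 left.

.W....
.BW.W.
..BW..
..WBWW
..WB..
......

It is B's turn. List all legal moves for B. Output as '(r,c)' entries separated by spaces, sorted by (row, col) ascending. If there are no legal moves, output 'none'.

(0,0): no bracket -> illegal
(0,2): flips 1 -> legal
(0,3): no bracket -> illegal
(0,4): no bracket -> illegal
(0,5): no bracket -> illegal
(1,0): no bracket -> illegal
(1,3): flips 2 -> legal
(1,5): no bracket -> illegal
(2,1): flips 1 -> legal
(2,4): flips 1 -> legal
(2,5): flips 1 -> legal
(3,1): flips 1 -> legal
(4,1): flips 1 -> legal
(4,4): no bracket -> illegal
(4,5): no bracket -> illegal
(5,1): flips 1 -> legal
(5,2): flips 2 -> legal
(5,3): no bracket -> illegal

Answer: (0,2) (1,3) (2,1) (2,4) (2,5) (3,1) (4,1) (5,1) (5,2)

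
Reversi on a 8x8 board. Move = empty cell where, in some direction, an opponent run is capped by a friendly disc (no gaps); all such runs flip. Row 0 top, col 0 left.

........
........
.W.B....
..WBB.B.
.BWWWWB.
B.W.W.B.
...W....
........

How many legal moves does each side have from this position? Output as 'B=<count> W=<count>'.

Answer: B=8 W=12

Derivation:
-- B to move --
(1,0): no bracket -> illegal
(1,1): no bracket -> illegal
(1,2): no bracket -> illegal
(2,0): no bracket -> illegal
(2,2): no bracket -> illegal
(3,0): no bracket -> illegal
(3,1): flips 1 -> legal
(3,5): no bracket -> illegal
(5,1): flips 1 -> legal
(5,3): flips 1 -> legal
(5,5): flips 1 -> legal
(6,1): flips 2 -> legal
(6,2): no bracket -> illegal
(6,4): flips 2 -> legal
(6,5): no bracket -> illegal
(7,2): flips 3 -> legal
(7,3): no bracket -> illegal
(7,4): flips 2 -> legal
B mobility = 8
-- W to move --
(1,2): flips 2 -> legal
(1,3): flips 2 -> legal
(1,4): flips 1 -> legal
(2,2): flips 1 -> legal
(2,4): flips 2 -> legal
(2,5): flips 1 -> legal
(2,6): no bracket -> illegal
(2,7): flips 1 -> legal
(3,0): flips 1 -> legal
(3,1): no bracket -> illegal
(3,5): flips 2 -> legal
(3,7): no bracket -> illegal
(4,0): flips 1 -> legal
(4,7): flips 1 -> legal
(5,1): no bracket -> illegal
(5,5): no bracket -> illegal
(5,7): no bracket -> illegal
(6,0): no bracket -> illegal
(6,1): no bracket -> illegal
(6,5): no bracket -> illegal
(6,6): no bracket -> illegal
(6,7): flips 1 -> legal
W mobility = 12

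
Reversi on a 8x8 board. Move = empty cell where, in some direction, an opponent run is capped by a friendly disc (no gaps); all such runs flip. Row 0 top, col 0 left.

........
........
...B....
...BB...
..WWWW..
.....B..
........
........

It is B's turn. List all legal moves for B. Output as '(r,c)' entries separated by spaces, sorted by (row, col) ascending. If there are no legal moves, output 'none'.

(3,1): no bracket -> illegal
(3,2): no bracket -> illegal
(3,5): flips 1 -> legal
(3,6): no bracket -> illegal
(4,1): no bracket -> illegal
(4,6): no bracket -> illegal
(5,1): flips 1 -> legal
(5,2): flips 1 -> legal
(5,3): flips 1 -> legal
(5,4): flips 1 -> legal
(5,6): flips 1 -> legal

Answer: (3,5) (5,1) (5,2) (5,3) (5,4) (5,6)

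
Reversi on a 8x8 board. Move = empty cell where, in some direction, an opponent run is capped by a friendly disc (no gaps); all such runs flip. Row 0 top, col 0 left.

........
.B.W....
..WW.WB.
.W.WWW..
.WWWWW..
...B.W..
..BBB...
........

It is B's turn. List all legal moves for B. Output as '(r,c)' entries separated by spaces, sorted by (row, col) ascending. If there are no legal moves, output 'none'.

Answer: (0,3) (2,0) (2,4) (4,6) (6,6)

Derivation:
(0,2): no bracket -> illegal
(0,3): flips 4 -> legal
(0,4): no bracket -> illegal
(1,2): no bracket -> illegal
(1,4): no bracket -> illegal
(1,5): no bracket -> illegal
(1,6): no bracket -> illegal
(2,0): flips 2 -> legal
(2,1): no bracket -> illegal
(2,4): flips 1 -> legal
(3,0): no bracket -> illegal
(3,2): no bracket -> illegal
(3,6): no bracket -> illegal
(4,0): no bracket -> illegal
(4,6): flips 1 -> legal
(5,0): no bracket -> illegal
(5,1): no bracket -> illegal
(5,2): no bracket -> illegal
(5,4): no bracket -> illegal
(5,6): no bracket -> illegal
(6,5): no bracket -> illegal
(6,6): flips 4 -> legal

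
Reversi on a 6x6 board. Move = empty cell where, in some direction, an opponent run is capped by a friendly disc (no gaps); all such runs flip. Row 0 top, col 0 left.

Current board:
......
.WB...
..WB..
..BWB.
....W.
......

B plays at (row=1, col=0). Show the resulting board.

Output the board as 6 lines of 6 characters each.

Place B at (1,0); scan 8 dirs for brackets.
Dir NW: edge -> no flip
Dir N: first cell '.' (not opp) -> no flip
Dir NE: first cell '.' (not opp) -> no flip
Dir W: edge -> no flip
Dir E: opp run (1,1) capped by B -> flip
Dir SW: edge -> no flip
Dir S: first cell '.' (not opp) -> no flip
Dir SE: first cell '.' (not opp) -> no flip
All flips: (1,1)

Answer: ......
BBB...
..WB..
..BWB.
....W.
......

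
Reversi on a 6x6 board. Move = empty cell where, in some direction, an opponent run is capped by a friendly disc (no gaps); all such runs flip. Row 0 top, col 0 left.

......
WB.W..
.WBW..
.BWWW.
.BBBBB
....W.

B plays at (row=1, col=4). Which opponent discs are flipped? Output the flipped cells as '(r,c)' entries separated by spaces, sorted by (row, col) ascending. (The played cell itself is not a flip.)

Dir NW: first cell '.' (not opp) -> no flip
Dir N: first cell '.' (not opp) -> no flip
Dir NE: first cell '.' (not opp) -> no flip
Dir W: opp run (1,3), next='.' -> no flip
Dir E: first cell '.' (not opp) -> no flip
Dir SW: opp run (2,3) (3,2) capped by B -> flip
Dir S: first cell '.' (not opp) -> no flip
Dir SE: first cell '.' (not opp) -> no flip

Answer: (2,3) (3,2)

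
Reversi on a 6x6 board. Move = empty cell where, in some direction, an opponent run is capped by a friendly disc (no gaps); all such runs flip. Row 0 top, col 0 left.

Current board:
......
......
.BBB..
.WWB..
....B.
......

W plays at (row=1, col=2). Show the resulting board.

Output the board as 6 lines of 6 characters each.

Place W at (1,2); scan 8 dirs for brackets.
Dir NW: first cell '.' (not opp) -> no flip
Dir N: first cell '.' (not opp) -> no flip
Dir NE: first cell '.' (not opp) -> no flip
Dir W: first cell '.' (not opp) -> no flip
Dir E: first cell '.' (not opp) -> no flip
Dir SW: opp run (2,1), next='.' -> no flip
Dir S: opp run (2,2) capped by W -> flip
Dir SE: opp run (2,3), next='.' -> no flip
All flips: (2,2)

Answer: ......
..W...
.BWB..
.WWB..
....B.
......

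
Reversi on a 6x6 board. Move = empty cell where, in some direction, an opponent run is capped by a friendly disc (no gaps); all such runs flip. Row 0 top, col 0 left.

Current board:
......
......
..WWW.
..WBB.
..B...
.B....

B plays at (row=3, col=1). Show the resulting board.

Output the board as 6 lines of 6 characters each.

Place B at (3,1); scan 8 dirs for brackets.
Dir NW: first cell '.' (not opp) -> no flip
Dir N: first cell '.' (not opp) -> no flip
Dir NE: opp run (2,2), next='.' -> no flip
Dir W: first cell '.' (not opp) -> no flip
Dir E: opp run (3,2) capped by B -> flip
Dir SW: first cell '.' (not opp) -> no flip
Dir S: first cell '.' (not opp) -> no flip
Dir SE: first cell 'B' (not opp) -> no flip
All flips: (3,2)

Answer: ......
......
..WWW.
.BBBB.
..B...
.B....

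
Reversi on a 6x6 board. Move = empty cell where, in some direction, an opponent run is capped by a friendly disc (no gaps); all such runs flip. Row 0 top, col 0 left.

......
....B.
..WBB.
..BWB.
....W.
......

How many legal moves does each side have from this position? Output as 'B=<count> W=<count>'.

Answer: B=5 W=7

Derivation:
-- B to move --
(1,1): no bracket -> illegal
(1,2): flips 1 -> legal
(1,3): no bracket -> illegal
(2,1): flips 1 -> legal
(3,1): no bracket -> illegal
(3,5): no bracket -> illegal
(4,2): flips 1 -> legal
(4,3): flips 1 -> legal
(4,5): no bracket -> illegal
(5,3): no bracket -> illegal
(5,4): flips 1 -> legal
(5,5): no bracket -> illegal
B mobility = 5
-- W to move --
(0,3): no bracket -> illegal
(0,4): flips 3 -> legal
(0,5): no bracket -> illegal
(1,2): no bracket -> illegal
(1,3): flips 1 -> legal
(1,5): flips 1 -> legal
(2,1): no bracket -> illegal
(2,5): flips 2 -> legal
(3,1): flips 1 -> legal
(3,5): flips 1 -> legal
(4,1): no bracket -> illegal
(4,2): flips 1 -> legal
(4,3): no bracket -> illegal
(4,5): no bracket -> illegal
W mobility = 7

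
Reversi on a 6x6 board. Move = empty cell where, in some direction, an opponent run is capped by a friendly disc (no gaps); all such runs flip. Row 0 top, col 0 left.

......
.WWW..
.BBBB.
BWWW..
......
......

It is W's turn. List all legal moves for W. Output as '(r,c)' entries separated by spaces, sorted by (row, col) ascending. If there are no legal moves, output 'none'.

(1,0): flips 1 -> legal
(1,4): flips 1 -> legal
(1,5): flips 1 -> legal
(2,0): no bracket -> illegal
(2,5): no bracket -> illegal
(3,4): flips 1 -> legal
(3,5): flips 1 -> legal
(4,0): no bracket -> illegal
(4,1): no bracket -> illegal

Answer: (1,0) (1,4) (1,5) (3,4) (3,5)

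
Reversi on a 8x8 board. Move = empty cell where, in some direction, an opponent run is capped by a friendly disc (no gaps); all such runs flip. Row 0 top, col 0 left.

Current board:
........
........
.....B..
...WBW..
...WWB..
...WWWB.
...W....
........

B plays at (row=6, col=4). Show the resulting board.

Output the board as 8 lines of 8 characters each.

Place B at (6,4); scan 8 dirs for brackets.
Dir NW: opp run (5,3), next='.' -> no flip
Dir N: opp run (5,4) (4,4) capped by B -> flip
Dir NE: opp run (5,5), next='.' -> no flip
Dir W: opp run (6,3), next='.' -> no flip
Dir E: first cell '.' (not opp) -> no flip
Dir SW: first cell '.' (not opp) -> no flip
Dir S: first cell '.' (not opp) -> no flip
Dir SE: first cell '.' (not opp) -> no flip
All flips: (4,4) (5,4)

Answer: ........
........
.....B..
...WBW..
...WBB..
...WBWB.
...WB...
........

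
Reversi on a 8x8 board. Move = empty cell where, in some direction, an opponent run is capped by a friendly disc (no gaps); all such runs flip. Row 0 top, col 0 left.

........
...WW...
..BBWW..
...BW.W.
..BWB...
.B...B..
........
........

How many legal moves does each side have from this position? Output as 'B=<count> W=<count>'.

Answer: B=8 W=8

Derivation:
-- B to move --
(0,2): no bracket -> illegal
(0,3): flips 1 -> legal
(0,4): flips 4 -> legal
(0,5): flips 1 -> legal
(1,2): no bracket -> illegal
(1,5): flips 1 -> legal
(1,6): no bracket -> illegal
(2,6): flips 2 -> legal
(2,7): no bracket -> illegal
(3,2): no bracket -> illegal
(3,5): flips 1 -> legal
(3,7): no bracket -> illegal
(4,5): flips 1 -> legal
(4,6): no bracket -> illegal
(4,7): no bracket -> illegal
(5,2): no bracket -> illegal
(5,3): flips 1 -> legal
(5,4): no bracket -> illegal
B mobility = 8
-- W to move --
(1,1): no bracket -> illegal
(1,2): flips 1 -> legal
(2,1): flips 2 -> legal
(3,1): flips 1 -> legal
(3,2): flips 2 -> legal
(3,5): no bracket -> illegal
(4,0): no bracket -> illegal
(4,1): flips 1 -> legal
(4,5): flips 1 -> legal
(4,6): no bracket -> illegal
(5,0): no bracket -> illegal
(5,2): no bracket -> illegal
(5,3): no bracket -> illegal
(5,4): flips 1 -> legal
(5,6): no bracket -> illegal
(6,0): flips 3 -> legal
(6,1): no bracket -> illegal
(6,2): no bracket -> illegal
(6,4): no bracket -> illegal
(6,5): no bracket -> illegal
(6,6): no bracket -> illegal
W mobility = 8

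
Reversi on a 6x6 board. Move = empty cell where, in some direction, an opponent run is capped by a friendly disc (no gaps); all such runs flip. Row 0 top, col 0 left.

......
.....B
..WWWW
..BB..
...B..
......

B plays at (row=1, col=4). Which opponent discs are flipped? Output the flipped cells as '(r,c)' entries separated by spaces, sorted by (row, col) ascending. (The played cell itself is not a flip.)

Answer: (2,3)

Derivation:
Dir NW: first cell '.' (not opp) -> no flip
Dir N: first cell '.' (not opp) -> no flip
Dir NE: first cell '.' (not opp) -> no flip
Dir W: first cell '.' (not opp) -> no flip
Dir E: first cell 'B' (not opp) -> no flip
Dir SW: opp run (2,3) capped by B -> flip
Dir S: opp run (2,4), next='.' -> no flip
Dir SE: opp run (2,5), next=edge -> no flip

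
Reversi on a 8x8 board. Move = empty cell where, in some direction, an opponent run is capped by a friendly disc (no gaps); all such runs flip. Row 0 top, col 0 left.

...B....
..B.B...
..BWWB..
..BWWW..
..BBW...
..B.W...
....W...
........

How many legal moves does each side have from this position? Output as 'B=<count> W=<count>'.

Answer: B=7 W=13

Derivation:
-- B to move --
(1,3): flips 2 -> legal
(1,5): flips 2 -> legal
(2,6): no bracket -> illegal
(3,6): flips 3 -> legal
(4,5): flips 4 -> legal
(4,6): no bracket -> illegal
(5,3): no bracket -> illegal
(5,5): flips 2 -> legal
(6,3): no bracket -> illegal
(6,5): flips 1 -> legal
(7,3): no bracket -> illegal
(7,4): flips 5 -> legal
(7,5): no bracket -> illegal
B mobility = 7
-- W to move --
(0,1): flips 1 -> legal
(0,2): no bracket -> illegal
(0,4): flips 1 -> legal
(0,5): flips 1 -> legal
(1,1): flips 1 -> legal
(1,3): no bracket -> illegal
(1,5): flips 1 -> legal
(1,6): flips 1 -> legal
(2,1): flips 3 -> legal
(2,6): flips 1 -> legal
(3,1): flips 1 -> legal
(3,6): no bracket -> illegal
(4,1): flips 3 -> legal
(5,1): flips 1 -> legal
(5,3): flips 1 -> legal
(6,1): flips 2 -> legal
(6,2): no bracket -> illegal
(6,3): no bracket -> illegal
W mobility = 13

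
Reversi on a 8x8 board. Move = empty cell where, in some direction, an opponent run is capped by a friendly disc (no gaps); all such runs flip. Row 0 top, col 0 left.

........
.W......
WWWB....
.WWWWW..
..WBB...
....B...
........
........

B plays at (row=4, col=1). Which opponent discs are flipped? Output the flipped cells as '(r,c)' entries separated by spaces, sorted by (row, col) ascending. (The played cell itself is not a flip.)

Answer: (3,2) (4,2)

Derivation:
Dir NW: first cell '.' (not opp) -> no flip
Dir N: opp run (3,1) (2,1) (1,1), next='.' -> no flip
Dir NE: opp run (3,2) capped by B -> flip
Dir W: first cell '.' (not opp) -> no flip
Dir E: opp run (4,2) capped by B -> flip
Dir SW: first cell '.' (not opp) -> no flip
Dir S: first cell '.' (not opp) -> no flip
Dir SE: first cell '.' (not opp) -> no flip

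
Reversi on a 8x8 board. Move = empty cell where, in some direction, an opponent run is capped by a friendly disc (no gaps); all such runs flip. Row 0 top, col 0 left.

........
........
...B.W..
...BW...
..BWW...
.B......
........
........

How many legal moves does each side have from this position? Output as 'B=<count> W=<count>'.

Answer: B=4 W=5

Derivation:
-- B to move --
(1,4): no bracket -> illegal
(1,5): no bracket -> illegal
(1,6): no bracket -> illegal
(2,4): no bracket -> illegal
(2,6): no bracket -> illegal
(3,2): no bracket -> illegal
(3,5): flips 1 -> legal
(3,6): no bracket -> illegal
(4,5): flips 3 -> legal
(5,2): no bracket -> illegal
(5,3): flips 1 -> legal
(5,4): no bracket -> illegal
(5,5): flips 1 -> legal
B mobility = 4
-- W to move --
(1,2): flips 1 -> legal
(1,3): flips 2 -> legal
(1,4): no bracket -> illegal
(2,2): flips 1 -> legal
(2,4): no bracket -> illegal
(3,1): no bracket -> illegal
(3,2): flips 1 -> legal
(4,0): no bracket -> illegal
(4,1): flips 1 -> legal
(5,0): no bracket -> illegal
(5,2): no bracket -> illegal
(5,3): no bracket -> illegal
(6,0): no bracket -> illegal
(6,1): no bracket -> illegal
(6,2): no bracket -> illegal
W mobility = 5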